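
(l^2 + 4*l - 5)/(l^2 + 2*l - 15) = (l - 1)/(l - 3)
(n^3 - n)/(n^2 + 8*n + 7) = n*(n - 1)/(n + 7)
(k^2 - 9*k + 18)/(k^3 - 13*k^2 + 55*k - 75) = (k - 6)/(k^2 - 10*k + 25)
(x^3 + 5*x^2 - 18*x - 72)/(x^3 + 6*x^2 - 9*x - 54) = (x - 4)/(x - 3)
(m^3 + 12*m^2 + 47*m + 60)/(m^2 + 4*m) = m + 8 + 15/m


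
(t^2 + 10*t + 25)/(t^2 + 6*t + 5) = (t + 5)/(t + 1)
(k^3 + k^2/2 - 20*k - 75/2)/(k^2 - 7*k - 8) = (-2*k^3 - k^2 + 40*k + 75)/(2*(-k^2 + 7*k + 8))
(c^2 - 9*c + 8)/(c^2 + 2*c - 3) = (c - 8)/(c + 3)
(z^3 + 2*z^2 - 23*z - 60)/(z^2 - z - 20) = z + 3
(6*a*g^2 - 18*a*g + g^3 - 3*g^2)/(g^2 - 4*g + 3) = g*(6*a + g)/(g - 1)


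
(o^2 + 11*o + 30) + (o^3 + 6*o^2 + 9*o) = o^3 + 7*o^2 + 20*o + 30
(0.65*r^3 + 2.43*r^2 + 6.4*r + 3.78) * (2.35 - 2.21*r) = -1.4365*r^4 - 3.8428*r^3 - 8.4335*r^2 + 6.6862*r + 8.883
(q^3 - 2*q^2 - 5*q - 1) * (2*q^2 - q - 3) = 2*q^5 - 5*q^4 - 11*q^3 + 9*q^2 + 16*q + 3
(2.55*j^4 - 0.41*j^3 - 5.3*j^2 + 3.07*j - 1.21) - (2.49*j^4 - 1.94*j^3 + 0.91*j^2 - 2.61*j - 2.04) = 0.0599999999999996*j^4 + 1.53*j^3 - 6.21*j^2 + 5.68*j + 0.83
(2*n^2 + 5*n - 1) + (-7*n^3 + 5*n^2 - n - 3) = -7*n^3 + 7*n^2 + 4*n - 4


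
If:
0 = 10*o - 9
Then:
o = 9/10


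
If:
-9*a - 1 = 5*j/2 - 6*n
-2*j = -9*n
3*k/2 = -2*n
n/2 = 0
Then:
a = -1/9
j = 0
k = 0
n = 0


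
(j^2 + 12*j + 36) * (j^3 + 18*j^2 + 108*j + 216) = j^5 + 30*j^4 + 360*j^3 + 2160*j^2 + 6480*j + 7776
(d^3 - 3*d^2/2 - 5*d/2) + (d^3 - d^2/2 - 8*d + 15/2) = 2*d^3 - 2*d^2 - 21*d/2 + 15/2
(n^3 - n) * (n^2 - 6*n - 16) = n^5 - 6*n^4 - 17*n^3 + 6*n^2 + 16*n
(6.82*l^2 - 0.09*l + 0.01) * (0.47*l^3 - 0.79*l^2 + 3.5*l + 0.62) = 3.2054*l^5 - 5.4301*l^4 + 23.9458*l^3 + 3.9055*l^2 - 0.0208*l + 0.0062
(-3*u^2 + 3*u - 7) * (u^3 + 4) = -3*u^5 + 3*u^4 - 7*u^3 - 12*u^2 + 12*u - 28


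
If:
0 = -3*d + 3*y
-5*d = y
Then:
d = 0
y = 0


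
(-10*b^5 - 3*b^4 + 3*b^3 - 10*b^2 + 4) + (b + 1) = -10*b^5 - 3*b^4 + 3*b^3 - 10*b^2 + b + 5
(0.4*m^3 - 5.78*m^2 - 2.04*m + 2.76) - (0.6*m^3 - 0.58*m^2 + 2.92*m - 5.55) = -0.2*m^3 - 5.2*m^2 - 4.96*m + 8.31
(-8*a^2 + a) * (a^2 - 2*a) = -8*a^4 + 17*a^3 - 2*a^2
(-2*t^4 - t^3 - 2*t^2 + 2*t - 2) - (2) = -2*t^4 - t^3 - 2*t^2 + 2*t - 4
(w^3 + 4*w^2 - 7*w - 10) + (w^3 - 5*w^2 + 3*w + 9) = 2*w^3 - w^2 - 4*w - 1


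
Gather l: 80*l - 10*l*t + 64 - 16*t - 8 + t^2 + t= l*(80 - 10*t) + t^2 - 15*t + 56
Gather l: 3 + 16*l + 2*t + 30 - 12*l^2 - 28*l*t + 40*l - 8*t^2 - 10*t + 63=-12*l^2 + l*(56 - 28*t) - 8*t^2 - 8*t + 96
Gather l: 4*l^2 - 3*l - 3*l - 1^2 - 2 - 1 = 4*l^2 - 6*l - 4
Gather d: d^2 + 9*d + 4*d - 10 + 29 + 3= d^2 + 13*d + 22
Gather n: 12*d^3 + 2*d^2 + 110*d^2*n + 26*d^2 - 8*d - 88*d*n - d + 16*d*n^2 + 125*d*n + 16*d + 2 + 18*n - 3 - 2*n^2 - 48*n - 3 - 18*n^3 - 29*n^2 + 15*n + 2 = 12*d^3 + 28*d^2 + 7*d - 18*n^3 + n^2*(16*d - 31) + n*(110*d^2 + 37*d - 15) - 2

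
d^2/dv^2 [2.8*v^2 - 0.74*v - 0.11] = 5.60000000000000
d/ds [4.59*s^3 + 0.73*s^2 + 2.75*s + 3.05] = 13.77*s^2 + 1.46*s + 2.75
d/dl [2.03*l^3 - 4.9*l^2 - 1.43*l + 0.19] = 6.09*l^2 - 9.8*l - 1.43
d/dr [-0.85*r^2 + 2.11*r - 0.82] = 2.11 - 1.7*r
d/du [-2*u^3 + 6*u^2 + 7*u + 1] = -6*u^2 + 12*u + 7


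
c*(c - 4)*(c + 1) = c^3 - 3*c^2 - 4*c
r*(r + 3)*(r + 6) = r^3 + 9*r^2 + 18*r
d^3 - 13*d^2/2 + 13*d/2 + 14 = (d - 4)*(d - 7/2)*(d + 1)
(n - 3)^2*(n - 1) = n^3 - 7*n^2 + 15*n - 9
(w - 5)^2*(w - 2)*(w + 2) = w^4 - 10*w^3 + 21*w^2 + 40*w - 100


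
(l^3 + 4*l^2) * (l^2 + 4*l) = l^5 + 8*l^4 + 16*l^3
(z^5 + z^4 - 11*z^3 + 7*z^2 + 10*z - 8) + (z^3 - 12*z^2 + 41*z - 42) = z^5 + z^4 - 10*z^3 - 5*z^2 + 51*z - 50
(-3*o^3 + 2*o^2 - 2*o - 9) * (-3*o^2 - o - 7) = 9*o^5 - 3*o^4 + 25*o^3 + 15*o^2 + 23*o + 63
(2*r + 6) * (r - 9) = 2*r^2 - 12*r - 54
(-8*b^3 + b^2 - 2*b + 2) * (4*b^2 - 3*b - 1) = -32*b^5 + 28*b^4 - 3*b^3 + 13*b^2 - 4*b - 2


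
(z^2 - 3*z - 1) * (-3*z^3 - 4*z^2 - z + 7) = -3*z^5 + 5*z^4 + 14*z^3 + 14*z^2 - 20*z - 7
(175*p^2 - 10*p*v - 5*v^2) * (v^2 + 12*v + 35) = 175*p^2*v^2 + 2100*p^2*v + 6125*p^2 - 10*p*v^3 - 120*p*v^2 - 350*p*v - 5*v^4 - 60*v^3 - 175*v^2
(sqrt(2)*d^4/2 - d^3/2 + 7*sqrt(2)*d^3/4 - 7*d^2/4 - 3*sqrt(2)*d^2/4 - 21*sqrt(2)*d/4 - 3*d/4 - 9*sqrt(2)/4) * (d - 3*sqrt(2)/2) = sqrt(2)*d^5/2 - 2*d^4 + 7*sqrt(2)*d^4/4 - 7*d^3 - 21*sqrt(2)*d^2/8 + 3*d^2/2 - 9*sqrt(2)*d/8 + 63*d/4 + 27/4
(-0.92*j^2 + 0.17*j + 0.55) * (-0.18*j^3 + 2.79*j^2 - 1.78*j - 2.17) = 0.1656*j^5 - 2.5974*j^4 + 2.0129*j^3 + 3.2283*j^2 - 1.3479*j - 1.1935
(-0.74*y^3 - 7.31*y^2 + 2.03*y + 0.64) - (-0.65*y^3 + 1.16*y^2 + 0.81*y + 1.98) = -0.09*y^3 - 8.47*y^2 + 1.22*y - 1.34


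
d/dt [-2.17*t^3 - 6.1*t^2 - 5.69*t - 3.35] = -6.51*t^2 - 12.2*t - 5.69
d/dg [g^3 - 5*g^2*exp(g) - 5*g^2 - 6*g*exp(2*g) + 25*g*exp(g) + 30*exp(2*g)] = -5*g^2*exp(g) + 3*g^2 - 12*g*exp(2*g) + 15*g*exp(g) - 10*g + 54*exp(2*g) + 25*exp(g)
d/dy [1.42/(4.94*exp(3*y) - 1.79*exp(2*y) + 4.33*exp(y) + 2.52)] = (-21.0444*exp(2*y) + 5.0836*exp(y) - 6.1486)*exp(y)/(4.94*exp(3*y) - 1.79*exp(2*y) + 4.33*exp(y) + 2.52)^2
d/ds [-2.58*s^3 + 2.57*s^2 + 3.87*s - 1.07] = -7.74*s^2 + 5.14*s + 3.87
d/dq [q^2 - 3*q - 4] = 2*q - 3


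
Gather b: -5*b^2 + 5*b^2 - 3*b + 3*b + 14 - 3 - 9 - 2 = 0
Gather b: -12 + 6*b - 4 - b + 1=5*b - 15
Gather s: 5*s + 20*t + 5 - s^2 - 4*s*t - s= -s^2 + s*(4 - 4*t) + 20*t + 5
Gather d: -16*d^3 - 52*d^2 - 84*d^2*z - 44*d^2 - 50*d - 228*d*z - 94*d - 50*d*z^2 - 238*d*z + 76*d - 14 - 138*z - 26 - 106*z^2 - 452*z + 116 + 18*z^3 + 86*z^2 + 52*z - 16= -16*d^3 + d^2*(-84*z - 96) + d*(-50*z^2 - 466*z - 68) + 18*z^3 - 20*z^2 - 538*z + 60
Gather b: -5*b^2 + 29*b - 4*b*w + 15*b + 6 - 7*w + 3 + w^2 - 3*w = -5*b^2 + b*(44 - 4*w) + w^2 - 10*w + 9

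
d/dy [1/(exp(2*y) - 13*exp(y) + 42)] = (13 - 2*exp(y))*exp(y)/(exp(2*y) - 13*exp(y) + 42)^2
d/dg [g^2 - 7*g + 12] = 2*g - 7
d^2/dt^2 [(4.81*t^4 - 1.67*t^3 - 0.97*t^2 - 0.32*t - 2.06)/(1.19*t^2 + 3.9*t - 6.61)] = (13.622882*t^6 + 133.93926*t^5 + 211.950726*t^4 - 2052.92811*t^3 + 2716.931058*t^2 - 510.26013*t - 196.333942)/(1.685159*t^6 + 16.56837*t^5 + 26.218437*t^4 - 124.74306*t^3 - 145.633503*t^2 + 511.19757*t - 288.804781)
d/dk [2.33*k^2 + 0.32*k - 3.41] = 4.66*k + 0.32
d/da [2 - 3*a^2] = -6*a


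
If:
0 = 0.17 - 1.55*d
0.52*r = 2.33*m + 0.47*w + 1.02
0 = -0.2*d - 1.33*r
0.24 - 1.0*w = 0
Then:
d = 0.11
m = -0.49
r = -0.02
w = 0.24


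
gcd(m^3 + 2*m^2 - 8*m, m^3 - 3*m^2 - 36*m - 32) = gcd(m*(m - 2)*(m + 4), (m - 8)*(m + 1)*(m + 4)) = m + 4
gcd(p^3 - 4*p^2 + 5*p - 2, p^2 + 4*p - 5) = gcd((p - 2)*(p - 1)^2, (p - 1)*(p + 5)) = p - 1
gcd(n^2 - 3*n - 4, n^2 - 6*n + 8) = n - 4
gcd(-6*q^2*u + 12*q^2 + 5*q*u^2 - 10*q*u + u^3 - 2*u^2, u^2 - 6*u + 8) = u - 2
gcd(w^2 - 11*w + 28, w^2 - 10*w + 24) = w - 4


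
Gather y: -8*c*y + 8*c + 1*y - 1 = 8*c + y*(1 - 8*c) - 1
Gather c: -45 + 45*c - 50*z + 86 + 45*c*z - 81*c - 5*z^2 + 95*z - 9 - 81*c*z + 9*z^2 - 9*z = c*(-36*z - 36) + 4*z^2 + 36*z + 32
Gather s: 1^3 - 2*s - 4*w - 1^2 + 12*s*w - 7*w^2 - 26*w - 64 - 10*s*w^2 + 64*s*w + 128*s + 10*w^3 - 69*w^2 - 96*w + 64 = s*(-10*w^2 + 76*w + 126) + 10*w^3 - 76*w^2 - 126*w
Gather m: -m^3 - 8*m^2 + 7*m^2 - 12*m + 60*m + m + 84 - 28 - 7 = -m^3 - m^2 + 49*m + 49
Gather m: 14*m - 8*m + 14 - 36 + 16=6*m - 6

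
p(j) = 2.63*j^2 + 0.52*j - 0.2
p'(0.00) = 0.52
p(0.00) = -0.20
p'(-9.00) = -46.82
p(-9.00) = 208.15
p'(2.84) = 15.46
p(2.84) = 22.49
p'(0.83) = 4.89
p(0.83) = 2.04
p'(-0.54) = -2.32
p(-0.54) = 0.29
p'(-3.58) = -18.31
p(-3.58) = 31.65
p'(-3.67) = -18.78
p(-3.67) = 33.31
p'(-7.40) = -38.40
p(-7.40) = 139.97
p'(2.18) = 11.99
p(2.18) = 13.43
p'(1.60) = 8.94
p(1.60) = 7.36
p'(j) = 5.26*j + 0.52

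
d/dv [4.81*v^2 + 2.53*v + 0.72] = 9.62*v + 2.53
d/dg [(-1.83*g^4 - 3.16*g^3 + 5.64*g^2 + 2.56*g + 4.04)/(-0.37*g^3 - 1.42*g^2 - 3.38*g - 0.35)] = (0.6771*g^6 + 5.1972*g^5 + 25.1302*g^4 + 25.818*g^3 - 7.6256*g^2 + 7.5256*g + 12.7592)/(0.1369*g^6 + 1.0508*g^5 + 4.5176*g^4 + 9.8582*g^3 + 12.4184*g^2 + 2.366*g + 0.1225)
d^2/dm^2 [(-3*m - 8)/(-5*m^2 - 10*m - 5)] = 6*(m + 6)/(5*(m^4 + 4*m^3 + 6*m^2 + 4*m + 1))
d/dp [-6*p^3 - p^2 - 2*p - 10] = -18*p^2 - 2*p - 2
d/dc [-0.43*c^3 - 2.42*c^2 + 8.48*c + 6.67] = -1.29*c^2 - 4.84*c + 8.48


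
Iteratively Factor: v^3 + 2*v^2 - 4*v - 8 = (v - 2)*(v^2 + 4*v + 4) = (v - 2)*(v + 2)*(v + 2)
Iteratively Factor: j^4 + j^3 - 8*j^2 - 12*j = (j - 3)*(j^3 + 4*j^2 + 4*j) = j*(j - 3)*(j^2 + 4*j + 4) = j*(j - 3)*(j + 2)*(j + 2)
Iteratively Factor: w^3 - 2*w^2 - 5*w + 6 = (w + 2)*(w^2 - 4*w + 3) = (w - 3)*(w + 2)*(w - 1)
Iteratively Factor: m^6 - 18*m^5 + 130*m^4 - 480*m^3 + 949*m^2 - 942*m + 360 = (m - 2)*(m^5 - 16*m^4 + 98*m^3 - 284*m^2 + 381*m - 180) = (m - 4)*(m - 2)*(m^4 - 12*m^3 + 50*m^2 - 84*m + 45) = (m - 4)*(m - 2)*(m - 1)*(m^3 - 11*m^2 + 39*m - 45) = (m - 5)*(m - 4)*(m - 2)*(m - 1)*(m^2 - 6*m + 9) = (m - 5)*(m - 4)*(m - 3)*(m - 2)*(m - 1)*(m - 3)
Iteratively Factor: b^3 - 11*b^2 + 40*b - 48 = (b - 3)*(b^2 - 8*b + 16) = (b - 4)*(b - 3)*(b - 4)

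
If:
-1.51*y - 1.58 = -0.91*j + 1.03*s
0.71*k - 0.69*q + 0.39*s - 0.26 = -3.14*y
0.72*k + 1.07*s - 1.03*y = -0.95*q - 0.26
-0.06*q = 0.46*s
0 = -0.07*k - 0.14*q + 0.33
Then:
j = 3.57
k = -2.26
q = 3.49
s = -0.45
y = 1.42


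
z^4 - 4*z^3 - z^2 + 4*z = z*(z - 4)*(z - 1)*(z + 1)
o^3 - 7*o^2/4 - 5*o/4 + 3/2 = (o - 2)*(o - 3/4)*(o + 1)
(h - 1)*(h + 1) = h^2 - 1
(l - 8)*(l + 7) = l^2 - l - 56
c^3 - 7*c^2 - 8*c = c*(c - 8)*(c + 1)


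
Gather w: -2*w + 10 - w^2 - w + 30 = -w^2 - 3*w + 40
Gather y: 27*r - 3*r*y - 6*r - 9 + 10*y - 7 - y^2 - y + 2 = 21*r - y^2 + y*(9 - 3*r) - 14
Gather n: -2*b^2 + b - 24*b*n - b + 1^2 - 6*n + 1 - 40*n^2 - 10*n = -2*b^2 - 40*n^2 + n*(-24*b - 16) + 2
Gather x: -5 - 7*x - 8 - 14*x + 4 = -21*x - 9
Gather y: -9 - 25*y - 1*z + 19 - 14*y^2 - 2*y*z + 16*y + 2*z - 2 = -14*y^2 + y*(-2*z - 9) + z + 8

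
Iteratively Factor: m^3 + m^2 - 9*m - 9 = (m - 3)*(m^2 + 4*m + 3) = (m - 3)*(m + 3)*(m + 1)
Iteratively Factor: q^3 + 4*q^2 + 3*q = (q + 3)*(q^2 + q) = q*(q + 3)*(q + 1)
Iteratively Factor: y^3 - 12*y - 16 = (y + 2)*(y^2 - 2*y - 8) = (y + 2)^2*(y - 4)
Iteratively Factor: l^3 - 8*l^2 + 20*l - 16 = (l - 4)*(l^2 - 4*l + 4) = (l - 4)*(l - 2)*(l - 2)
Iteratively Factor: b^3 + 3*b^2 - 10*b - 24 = (b - 3)*(b^2 + 6*b + 8) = (b - 3)*(b + 4)*(b + 2)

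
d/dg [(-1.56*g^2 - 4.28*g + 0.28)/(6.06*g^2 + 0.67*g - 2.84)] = (24.8916*g^2 + 5.4672*g + 11.9676)/(36.7236*g^4 + 8.1204*g^3 - 33.9719*g^2 - 3.8056*g + 8.0656)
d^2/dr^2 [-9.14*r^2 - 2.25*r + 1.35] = -18.2800000000000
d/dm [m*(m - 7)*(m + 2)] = 3*m^2 - 10*m - 14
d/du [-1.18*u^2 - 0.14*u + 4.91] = -2.36*u - 0.14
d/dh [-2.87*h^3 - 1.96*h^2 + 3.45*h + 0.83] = -8.61*h^2 - 3.92*h + 3.45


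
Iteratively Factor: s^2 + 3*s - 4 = (s - 1)*(s + 4)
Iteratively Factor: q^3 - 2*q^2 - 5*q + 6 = (q - 3)*(q^2 + q - 2) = (q - 3)*(q - 1)*(q + 2)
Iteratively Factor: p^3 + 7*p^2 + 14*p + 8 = (p + 2)*(p^2 + 5*p + 4) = (p + 1)*(p + 2)*(p + 4)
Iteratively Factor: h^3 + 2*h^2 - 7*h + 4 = (h - 1)*(h^2 + 3*h - 4) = (h - 1)^2*(h + 4)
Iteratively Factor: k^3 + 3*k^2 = (k)*(k^2 + 3*k) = k^2*(k + 3)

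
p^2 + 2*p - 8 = (p - 2)*(p + 4)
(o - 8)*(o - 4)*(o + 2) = o^3 - 10*o^2 + 8*o + 64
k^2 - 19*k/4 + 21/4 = (k - 3)*(k - 7/4)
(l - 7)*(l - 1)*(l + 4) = l^3 - 4*l^2 - 25*l + 28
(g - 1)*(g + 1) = g^2 - 1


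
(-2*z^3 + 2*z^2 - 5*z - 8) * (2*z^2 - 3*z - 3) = -4*z^5 + 10*z^4 - 10*z^3 - 7*z^2 + 39*z + 24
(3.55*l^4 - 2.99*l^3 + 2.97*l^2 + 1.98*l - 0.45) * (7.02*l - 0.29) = 24.921*l^5 - 22.0193*l^4 + 21.7165*l^3 + 13.0383*l^2 - 3.7332*l + 0.1305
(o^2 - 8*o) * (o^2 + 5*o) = o^4 - 3*o^3 - 40*o^2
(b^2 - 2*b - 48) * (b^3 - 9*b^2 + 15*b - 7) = b^5 - 11*b^4 - 15*b^3 + 395*b^2 - 706*b + 336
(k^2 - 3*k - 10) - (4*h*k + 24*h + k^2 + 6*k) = -4*h*k - 24*h - 9*k - 10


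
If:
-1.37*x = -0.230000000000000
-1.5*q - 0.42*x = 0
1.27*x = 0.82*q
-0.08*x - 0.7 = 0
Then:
No Solution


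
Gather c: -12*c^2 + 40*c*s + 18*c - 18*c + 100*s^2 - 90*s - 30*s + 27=-12*c^2 + 40*c*s + 100*s^2 - 120*s + 27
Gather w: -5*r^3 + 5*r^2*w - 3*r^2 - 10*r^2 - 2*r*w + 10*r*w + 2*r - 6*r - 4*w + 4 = -5*r^3 - 13*r^2 - 4*r + w*(5*r^2 + 8*r - 4) + 4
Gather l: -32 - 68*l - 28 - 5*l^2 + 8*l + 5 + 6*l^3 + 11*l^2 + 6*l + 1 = 6*l^3 + 6*l^2 - 54*l - 54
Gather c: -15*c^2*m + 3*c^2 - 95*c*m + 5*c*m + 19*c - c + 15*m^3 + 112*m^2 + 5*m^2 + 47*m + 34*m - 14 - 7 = c^2*(3 - 15*m) + c*(18 - 90*m) + 15*m^3 + 117*m^2 + 81*m - 21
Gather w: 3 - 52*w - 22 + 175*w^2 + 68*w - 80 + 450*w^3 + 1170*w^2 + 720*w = 450*w^3 + 1345*w^2 + 736*w - 99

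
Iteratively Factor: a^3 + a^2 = (a + 1)*(a^2) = a*(a + 1)*(a)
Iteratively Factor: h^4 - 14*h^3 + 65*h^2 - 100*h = (h)*(h^3 - 14*h^2 + 65*h - 100) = h*(h - 5)*(h^2 - 9*h + 20) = h*(h - 5)*(h - 4)*(h - 5)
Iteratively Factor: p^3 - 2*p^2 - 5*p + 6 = (p + 2)*(p^2 - 4*p + 3) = (p - 1)*(p + 2)*(p - 3)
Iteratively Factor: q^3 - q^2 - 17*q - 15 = (q + 1)*(q^2 - 2*q - 15) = (q + 1)*(q + 3)*(q - 5)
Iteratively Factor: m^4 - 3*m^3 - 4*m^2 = (m - 4)*(m^3 + m^2) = m*(m - 4)*(m^2 + m) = m^2*(m - 4)*(m + 1)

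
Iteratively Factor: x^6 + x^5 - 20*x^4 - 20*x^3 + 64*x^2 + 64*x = (x)*(x^5 + x^4 - 20*x^3 - 20*x^2 + 64*x + 64) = x*(x + 2)*(x^4 - x^3 - 18*x^2 + 16*x + 32) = x*(x - 4)*(x + 2)*(x^3 + 3*x^2 - 6*x - 8) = x*(x - 4)*(x + 1)*(x + 2)*(x^2 + 2*x - 8) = x*(x - 4)*(x + 1)*(x + 2)*(x + 4)*(x - 2)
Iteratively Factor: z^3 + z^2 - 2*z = (z - 1)*(z^2 + 2*z) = (z - 1)*(z + 2)*(z)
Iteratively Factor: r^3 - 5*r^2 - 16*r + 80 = (r + 4)*(r^2 - 9*r + 20) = (r - 5)*(r + 4)*(r - 4)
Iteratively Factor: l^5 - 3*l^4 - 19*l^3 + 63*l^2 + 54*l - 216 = (l - 3)*(l^4 - 19*l^2 + 6*l + 72) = (l - 3)*(l + 4)*(l^3 - 4*l^2 - 3*l + 18) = (l - 3)^2*(l + 4)*(l^2 - l - 6) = (l - 3)^2*(l + 2)*(l + 4)*(l - 3)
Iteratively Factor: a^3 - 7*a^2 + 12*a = (a)*(a^2 - 7*a + 12) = a*(a - 3)*(a - 4)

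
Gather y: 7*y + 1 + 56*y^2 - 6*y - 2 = 56*y^2 + y - 1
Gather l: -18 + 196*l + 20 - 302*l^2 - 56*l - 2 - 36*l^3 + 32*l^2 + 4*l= -36*l^3 - 270*l^2 + 144*l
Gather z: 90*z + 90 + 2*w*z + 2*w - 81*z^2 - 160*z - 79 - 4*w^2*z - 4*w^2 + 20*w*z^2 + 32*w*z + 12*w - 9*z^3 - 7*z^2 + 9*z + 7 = -4*w^2 + 14*w - 9*z^3 + z^2*(20*w - 88) + z*(-4*w^2 + 34*w - 61) + 18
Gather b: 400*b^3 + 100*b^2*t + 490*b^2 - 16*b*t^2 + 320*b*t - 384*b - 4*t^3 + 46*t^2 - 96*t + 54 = 400*b^3 + b^2*(100*t + 490) + b*(-16*t^2 + 320*t - 384) - 4*t^3 + 46*t^2 - 96*t + 54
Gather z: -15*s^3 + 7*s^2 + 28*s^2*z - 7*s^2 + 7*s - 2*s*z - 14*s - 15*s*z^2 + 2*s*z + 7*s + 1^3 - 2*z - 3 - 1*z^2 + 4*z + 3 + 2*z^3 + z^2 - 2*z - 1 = -15*s^3 + 28*s^2*z - 15*s*z^2 + 2*z^3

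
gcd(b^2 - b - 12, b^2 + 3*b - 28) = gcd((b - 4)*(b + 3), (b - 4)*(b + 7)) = b - 4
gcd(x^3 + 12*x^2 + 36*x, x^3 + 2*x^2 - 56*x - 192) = x + 6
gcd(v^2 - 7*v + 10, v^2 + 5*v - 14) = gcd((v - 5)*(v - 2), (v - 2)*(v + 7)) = v - 2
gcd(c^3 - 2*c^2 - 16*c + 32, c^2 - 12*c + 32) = c - 4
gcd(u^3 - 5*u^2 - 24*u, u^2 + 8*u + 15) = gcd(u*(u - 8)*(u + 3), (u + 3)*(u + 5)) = u + 3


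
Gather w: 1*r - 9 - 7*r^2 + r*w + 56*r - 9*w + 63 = -7*r^2 + 57*r + w*(r - 9) + 54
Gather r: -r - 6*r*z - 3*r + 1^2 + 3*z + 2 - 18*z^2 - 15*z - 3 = r*(-6*z - 4) - 18*z^2 - 12*z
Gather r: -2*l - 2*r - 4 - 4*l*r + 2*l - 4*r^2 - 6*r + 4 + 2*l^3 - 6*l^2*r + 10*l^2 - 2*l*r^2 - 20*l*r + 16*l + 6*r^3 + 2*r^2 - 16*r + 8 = 2*l^3 + 10*l^2 + 16*l + 6*r^3 + r^2*(-2*l - 2) + r*(-6*l^2 - 24*l - 24) + 8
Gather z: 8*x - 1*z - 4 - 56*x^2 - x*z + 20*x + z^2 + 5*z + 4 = -56*x^2 + 28*x + z^2 + z*(4 - x)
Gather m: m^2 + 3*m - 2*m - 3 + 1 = m^2 + m - 2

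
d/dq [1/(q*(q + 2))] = 2*(-q - 1)/(q^2*(q^2 + 4*q + 4))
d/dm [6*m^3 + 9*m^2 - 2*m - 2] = 18*m^2 + 18*m - 2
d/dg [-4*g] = -4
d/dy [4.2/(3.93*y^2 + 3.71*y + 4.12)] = (-33.012*y - 15.582)/(3.93*y^2 + 3.71*y + 4.12)^2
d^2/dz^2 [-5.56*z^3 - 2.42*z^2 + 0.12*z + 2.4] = -33.36*z - 4.84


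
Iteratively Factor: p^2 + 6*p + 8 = (p + 4)*(p + 2)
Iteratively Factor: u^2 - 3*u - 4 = (u + 1)*(u - 4)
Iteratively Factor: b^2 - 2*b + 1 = (b - 1)*(b - 1)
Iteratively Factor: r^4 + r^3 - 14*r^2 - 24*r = (r)*(r^3 + r^2 - 14*r - 24) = r*(r + 3)*(r^2 - 2*r - 8) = r*(r - 4)*(r + 3)*(r + 2)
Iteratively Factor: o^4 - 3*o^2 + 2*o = (o)*(o^3 - 3*o + 2) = o*(o + 2)*(o^2 - 2*o + 1) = o*(o - 1)*(o + 2)*(o - 1)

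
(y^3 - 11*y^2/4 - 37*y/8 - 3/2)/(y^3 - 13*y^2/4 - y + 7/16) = 2*(4*y^2 - 13*y - 12)/(8*y^2 - 30*y + 7)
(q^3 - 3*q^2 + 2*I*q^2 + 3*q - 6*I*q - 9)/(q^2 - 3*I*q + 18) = (q^2 - q*(3 + I) + 3*I)/(q - 6*I)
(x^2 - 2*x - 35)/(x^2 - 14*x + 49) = (x + 5)/(x - 7)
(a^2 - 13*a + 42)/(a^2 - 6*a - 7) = (a - 6)/(a + 1)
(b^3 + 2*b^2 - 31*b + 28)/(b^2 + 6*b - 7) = b - 4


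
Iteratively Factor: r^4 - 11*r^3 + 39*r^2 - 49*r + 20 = (r - 1)*(r^3 - 10*r^2 + 29*r - 20) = (r - 4)*(r - 1)*(r^2 - 6*r + 5) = (r - 4)*(r - 1)^2*(r - 5)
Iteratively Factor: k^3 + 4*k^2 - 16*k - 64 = (k + 4)*(k^2 - 16) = (k + 4)^2*(k - 4)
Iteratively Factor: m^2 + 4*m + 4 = (m + 2)*(m + 2)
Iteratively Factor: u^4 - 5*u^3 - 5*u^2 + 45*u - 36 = (u - 4)*(u^3 - u^2 - 9*u + 9) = (u - 4)*(u - 3)*(u^2 + 2*u - 3) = (u - 4)*(u - 3)*(u + 3)*(u - 1)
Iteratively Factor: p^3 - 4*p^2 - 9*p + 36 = (p - 4)*(p^2 - 9) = (p - 4)*(p + 3)*(p - 3)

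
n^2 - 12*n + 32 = (n - 8)*(n - 4)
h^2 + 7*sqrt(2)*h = h*(h + 7*sqrt(2))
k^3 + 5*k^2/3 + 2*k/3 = k*(k + 2/3)*(k + 1)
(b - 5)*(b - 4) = b^2 - 9*b + 20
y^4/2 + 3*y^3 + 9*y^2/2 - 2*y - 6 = (y/2 + 1)*(y - 1)*(y + 2)*(y + 3)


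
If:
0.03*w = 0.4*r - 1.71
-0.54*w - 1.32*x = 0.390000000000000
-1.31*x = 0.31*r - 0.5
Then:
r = 4.34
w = 0.85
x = -0.65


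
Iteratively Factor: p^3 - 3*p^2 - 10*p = (p)*(p^2 - 3*p - 10) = p*(p - 5)*(p + 2)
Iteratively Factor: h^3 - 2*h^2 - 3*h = (h + 1)*(h^2 - 3*h) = (h - 3)*(h + 1)*(h)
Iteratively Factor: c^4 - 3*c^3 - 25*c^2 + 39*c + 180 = (c - 4)*(c^3 + c^2 - 21*c - 45) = (c - 5)*(c - 4)*(c^2 + 6*c + 9) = (c - 5)*(c - 4)*(c + 3)*(c + 3)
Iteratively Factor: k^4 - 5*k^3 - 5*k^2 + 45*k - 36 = (k - 4)*(k^3 - k^2 - 9*k + 9) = (k - 4)*(k - 3)*(k^2 + 2*k - 3) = (k - 4)*(k - 3)*(k - 1)*(k + 3)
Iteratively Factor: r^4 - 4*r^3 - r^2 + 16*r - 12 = (r - 2)*(r^3 - 2*r^2 - 5*r + 6) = (r - 2)*(r + 2)*(r^2 - 4*r + 3) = (r - 3)*(r - 2)*(r + 2)*(r - 1)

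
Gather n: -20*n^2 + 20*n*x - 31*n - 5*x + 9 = -20*n^2 + n*(20*x - 31) - 5*x + 9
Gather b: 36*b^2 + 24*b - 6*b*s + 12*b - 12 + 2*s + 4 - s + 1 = 36*b^2 + b*(36 - 6*s) + s - 7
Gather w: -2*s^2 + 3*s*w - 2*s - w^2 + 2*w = -2*s^2 - 2*s - w^2 + w*(3*s + 2)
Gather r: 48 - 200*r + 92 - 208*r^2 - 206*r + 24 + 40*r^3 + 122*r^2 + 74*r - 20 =40*r^3 - 86*r^2 - 332*r + 144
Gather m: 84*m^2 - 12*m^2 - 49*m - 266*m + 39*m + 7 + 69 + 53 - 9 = 72*m^2 - 276*m + 120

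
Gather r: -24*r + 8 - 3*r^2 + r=-3*r^2 - 23*r + 8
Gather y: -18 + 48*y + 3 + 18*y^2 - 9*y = 18*y^2 + 39*y - 15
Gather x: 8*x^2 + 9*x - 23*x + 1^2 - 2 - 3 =8*x^2 - 14*x - 4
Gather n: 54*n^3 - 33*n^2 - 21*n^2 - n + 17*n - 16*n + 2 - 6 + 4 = 54*n^3 - 54*n^2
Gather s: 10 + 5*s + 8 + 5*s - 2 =10*s + 16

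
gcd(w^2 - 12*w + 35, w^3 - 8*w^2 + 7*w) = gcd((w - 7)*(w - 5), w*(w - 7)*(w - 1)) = w - 7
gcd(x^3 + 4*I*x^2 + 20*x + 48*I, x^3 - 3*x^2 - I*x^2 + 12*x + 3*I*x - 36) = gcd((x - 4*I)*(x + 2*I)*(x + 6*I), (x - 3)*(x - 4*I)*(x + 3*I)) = x - 4*I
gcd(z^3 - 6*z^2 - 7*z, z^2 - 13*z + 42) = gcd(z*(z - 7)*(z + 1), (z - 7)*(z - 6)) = z - 7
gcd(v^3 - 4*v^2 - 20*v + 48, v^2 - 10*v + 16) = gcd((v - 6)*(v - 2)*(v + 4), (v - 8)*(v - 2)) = v - 2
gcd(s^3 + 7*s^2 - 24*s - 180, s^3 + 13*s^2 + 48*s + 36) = s^2 + 12*s + 36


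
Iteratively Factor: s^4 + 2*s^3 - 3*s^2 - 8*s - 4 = (s + 1)*(s^3 + s^2 - 4*s - 4) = (s - 2)*(s + 1)*(s^2 + 3*s + 2) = (s - 2)*(s + 1)^2*(s + 2)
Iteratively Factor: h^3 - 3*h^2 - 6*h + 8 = (h + 2)*(h^2 - 5*h + 4) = (h - 1)*(h + 2)*(h - 4)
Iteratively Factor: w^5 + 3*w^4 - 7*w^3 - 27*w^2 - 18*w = (w + 1)*(w^4 + 2*w^3 - 9*w^2 - 18*w) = (w + 1)*(w + 2)*(w^3 - 9*w) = w*(w + 1)*(w + 2)*(w^2 - 9) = w*(w - 3)*(w + 1)*(w + 2)*(w + 3)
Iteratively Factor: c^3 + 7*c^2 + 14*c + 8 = (c + 1)*(c^2 + 6*c + 8) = (c + 1)*(c + 4)*(c + 2)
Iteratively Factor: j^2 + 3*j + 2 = (j + 1)*(j + 2)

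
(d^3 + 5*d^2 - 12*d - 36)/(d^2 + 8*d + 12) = d - 3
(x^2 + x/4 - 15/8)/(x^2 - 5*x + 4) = (x^2 + x/4 - 15/8)/(x^2 - 5*x + 4)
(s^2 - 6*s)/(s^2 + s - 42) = s/(s + 7)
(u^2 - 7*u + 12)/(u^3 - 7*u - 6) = (u - 4)/(u^2 + 3*u + 2)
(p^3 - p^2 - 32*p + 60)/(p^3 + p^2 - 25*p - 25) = (p^2 + 4*p - 12)/(p^2 + 6*p + 5)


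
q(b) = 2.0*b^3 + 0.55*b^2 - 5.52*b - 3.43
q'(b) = 6.0*b^2 + 1.1*b - 5.52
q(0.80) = -6.47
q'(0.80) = -0.80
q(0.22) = -4.60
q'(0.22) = -4.99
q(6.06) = 428.41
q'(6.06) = 221.49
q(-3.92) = -93.81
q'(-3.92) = 82.37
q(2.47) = 16.43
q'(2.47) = 33.80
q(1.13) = -6.08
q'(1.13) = 3.38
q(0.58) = -6.06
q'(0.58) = -2.86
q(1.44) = -4.27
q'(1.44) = 8.51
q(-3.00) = -35.92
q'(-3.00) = 45.18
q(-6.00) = -382.51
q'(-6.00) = 203.88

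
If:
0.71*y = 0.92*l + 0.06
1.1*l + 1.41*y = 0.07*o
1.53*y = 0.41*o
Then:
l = -0.04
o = 0.13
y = 0.04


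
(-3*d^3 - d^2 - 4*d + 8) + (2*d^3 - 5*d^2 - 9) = -d^3 - 6*d^2 - 4*d - 1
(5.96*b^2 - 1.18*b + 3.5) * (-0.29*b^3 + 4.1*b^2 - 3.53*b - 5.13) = -1.7284*b^5 + 24.7782*b^4 - 26.8918*b^3 - 12.0594*b^2 - 6.3016*b - 17.955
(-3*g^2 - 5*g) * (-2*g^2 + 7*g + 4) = 6*g^4 - 11*g^3 - 47*g^2 - 20*g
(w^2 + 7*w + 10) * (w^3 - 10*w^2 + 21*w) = w^5 - 3*w^4 - 39*w^3 + 47*w^2 + 210*w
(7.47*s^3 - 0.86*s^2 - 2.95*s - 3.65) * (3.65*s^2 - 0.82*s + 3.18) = 27.2655*s^5 - 9.2644*s^4 + 13.6923*s^3 - 13.6383*s^2 - 6.388*s - 11.607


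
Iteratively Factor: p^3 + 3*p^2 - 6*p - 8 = (p + 4)*(p^2 - p - 2) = (p + 1)*(p + 4)*(p - 2)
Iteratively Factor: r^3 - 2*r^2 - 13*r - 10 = (r + 2)*(r^2 - 4*r - 5) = (r - 5)*(r + 2)*(r + 1)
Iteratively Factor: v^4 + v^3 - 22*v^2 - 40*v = (v)*(v^3 + v^2 - 22*v - 40) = v*(v + 4)*(v^2 - 3*v - 10) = v*(v - 5)*(v + 4)*(v + 2)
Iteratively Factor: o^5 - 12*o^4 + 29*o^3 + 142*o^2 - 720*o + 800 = (o - 5)*(o^4 - 7*o^3 - 6*o^2 + 112*o - 160) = (o - 5)^2*(o^3 - 2*o^2 - 16*o + 32) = (o - 5)^2*(o - 2)*(o^2 - 16) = (o - 5)^2*(o - 4)*(o - 2)*(o + 4)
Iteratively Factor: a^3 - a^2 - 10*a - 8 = (a - 4)*(a^2 + 3*a + 2) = (a - 4)*(a + 1)*(a + 2)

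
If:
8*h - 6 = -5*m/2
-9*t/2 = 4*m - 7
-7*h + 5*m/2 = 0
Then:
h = 2/5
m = 28/25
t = 14/25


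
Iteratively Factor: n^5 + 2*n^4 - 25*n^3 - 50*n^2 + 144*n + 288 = (n - 4)*(n^4 + 6*n^3 - n^2 - 54*n - 72) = (n - 4)*(n + 3)*(n^3 + 3*n^2 - 10*n - 24) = (n - 4)*(n + 2)*(n + 3)*(n^2 + n - 12) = (n - 4)*(n + 2)*(n + 3)*(n + 4)*(n - 3)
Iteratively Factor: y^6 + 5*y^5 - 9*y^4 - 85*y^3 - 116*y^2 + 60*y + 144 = (y + 2)*(y^5 + 3*y^4 - 15*y^3 - 55*y^2 - 6*y + 72) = (y - 1)*(y + 2)*(y^4 + 4*y^3 - 11*y^2 - 66*y - 72) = (y - 1)*(y + 2)^2*(y^3 + 2*y^2 - 15*y - 36) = (y - 4)*(y - 1)*(y + 2)^2*(y^2 + 6*y + 9) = (y - 4)*(y - 1)*(y + 2)^2*(y + 3)*(y + 3)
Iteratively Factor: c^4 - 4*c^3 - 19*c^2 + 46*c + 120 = (c + 3)*(c^3 - 7*c^2 + 2*c + 40) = (c + 2)*(c + 3)*(c^2 - 9*c + 20) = (c - 5)*(c + 2)*(c + 3)*(c - 4)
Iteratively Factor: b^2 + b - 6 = (b + 3)*(b - 2)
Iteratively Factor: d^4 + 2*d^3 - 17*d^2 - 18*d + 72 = (d - 2)*(d^3 + 4*d^2 - 9*d - 36) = (d - 3)*(d - 2)*(d^2 + 7*d + 12) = (d - 3)*(d - 2)*(d + 4)*(d + 3)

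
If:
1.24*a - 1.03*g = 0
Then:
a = 0.830645161290323*g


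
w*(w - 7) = w^2 - 7*w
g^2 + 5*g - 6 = (g - 1)*(g + 6)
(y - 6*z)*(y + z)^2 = y^3 - 4*y^2*z - 11*y*z^2 - 6*z^3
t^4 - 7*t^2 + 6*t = t*(t - 2)*(t - 1)*(t + 3)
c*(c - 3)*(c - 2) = c^3 - 5*c^2 + 6*c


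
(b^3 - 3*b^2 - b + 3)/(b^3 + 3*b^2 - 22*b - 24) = (b^2 - 4*b + 3)/(b^2 + 2*b - 24)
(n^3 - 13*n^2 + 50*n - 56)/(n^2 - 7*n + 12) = (n^2 - 9*n + 14)/(n - 3)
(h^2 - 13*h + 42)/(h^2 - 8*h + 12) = (h - 7)/(h - 2)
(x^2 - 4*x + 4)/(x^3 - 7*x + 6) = (x - 2)/(x^2 + 2*x - 3)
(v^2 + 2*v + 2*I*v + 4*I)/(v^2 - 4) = (v + 2*I)/(v - 2)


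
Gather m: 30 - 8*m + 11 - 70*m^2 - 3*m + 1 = -70*m^2 - 11*m + 42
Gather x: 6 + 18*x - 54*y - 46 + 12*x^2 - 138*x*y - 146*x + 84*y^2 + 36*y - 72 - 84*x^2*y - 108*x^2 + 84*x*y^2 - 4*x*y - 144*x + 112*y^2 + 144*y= x^2*(-84*y - 96) + x*(84*y^2 - 142*y - 272) + 196*y^2 + 126*y - 112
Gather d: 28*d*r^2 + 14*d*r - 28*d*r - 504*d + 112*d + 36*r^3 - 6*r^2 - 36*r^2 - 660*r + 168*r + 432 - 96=d*(28*r^2 - 14*r - 392) + 36*r^3 - 42*r^2 - 492*r + 336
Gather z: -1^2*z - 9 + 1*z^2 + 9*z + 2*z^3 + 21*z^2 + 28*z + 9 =2*z^3 + 22*z^2 + 36*z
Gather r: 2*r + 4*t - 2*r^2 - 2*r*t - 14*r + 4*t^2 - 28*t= -2*r^2 + r*(-2*t - 12) + 4*t^2 - 24*t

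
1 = 1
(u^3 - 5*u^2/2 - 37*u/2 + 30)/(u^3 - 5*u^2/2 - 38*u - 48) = (2*u^2 - 13*u + 15)/(2*u^2 - 13*u - 24)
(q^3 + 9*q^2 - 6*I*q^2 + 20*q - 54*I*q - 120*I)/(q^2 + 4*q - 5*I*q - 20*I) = (q^2 + q*(5 - 6*I) - 30*I)/(q - 5*I)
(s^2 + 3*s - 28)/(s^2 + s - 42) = (s - 4)/(s - 6)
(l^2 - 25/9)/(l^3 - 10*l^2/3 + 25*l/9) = (3*l + 5)/(l*(3*l - 5))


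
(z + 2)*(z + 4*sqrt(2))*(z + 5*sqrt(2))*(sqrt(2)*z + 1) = sqrt(2)*z^4 + 2*sqrt(2)*z^3 + 19*z^3 + 38*z^2 + 49*sqrt(2)*z^2 + 40*z + 98*sqrt(2)*z + 80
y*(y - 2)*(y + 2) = y^3 - 4*y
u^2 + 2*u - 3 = (u - 1)*(u + 3)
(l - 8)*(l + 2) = l^2 - 6*l - 16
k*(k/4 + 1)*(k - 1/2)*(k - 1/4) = k^4/4 + 13*k^3/16 - 23*k^2/32 + k/8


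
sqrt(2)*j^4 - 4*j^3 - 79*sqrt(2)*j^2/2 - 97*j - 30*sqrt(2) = (j - 6*sqrt(2))*(j + sqrt(2))*(j + 5*sqrt(2)/2)*(sqrt(2)*j + 1)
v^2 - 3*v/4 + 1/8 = (v - 1/2)*(v - 1/4)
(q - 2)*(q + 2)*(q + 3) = q^3 + 3*q^2 - 4*q - 12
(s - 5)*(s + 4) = s^2 - s - 20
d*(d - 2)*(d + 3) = d^3 + d^2 - 6*d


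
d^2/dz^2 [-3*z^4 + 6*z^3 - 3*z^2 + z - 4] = -36*z^2 + 36*z - 6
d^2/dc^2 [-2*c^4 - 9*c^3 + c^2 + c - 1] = -24*c^2 - 54*c + 2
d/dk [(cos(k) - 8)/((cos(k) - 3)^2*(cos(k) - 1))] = (-25*cos(k) + cos(2*k) + 38)*sin(k)/((cos(k) - 3)^3*(cos(k) - 1)^2)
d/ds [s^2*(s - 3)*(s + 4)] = s*(4*s^2 + 3*s - 24)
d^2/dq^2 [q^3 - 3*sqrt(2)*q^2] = 6*q - 6*sqrt(2)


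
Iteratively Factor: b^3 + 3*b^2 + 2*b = (b + 1)*(b^2 + 2*b) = b*(b + 1)*(b + 2)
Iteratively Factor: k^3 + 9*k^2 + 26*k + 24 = (k + 4)*(k^2 + 5*k + 6) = (k + 3)*(k + 4)*(k + 2)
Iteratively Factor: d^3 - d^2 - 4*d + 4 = (d + 2)*(d^2 - 3*d + 2) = (d - 1)*(d + 2)*(d - 2)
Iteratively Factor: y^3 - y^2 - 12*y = (y - 4)*(y^2 + 3*y) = (y - 4)*(y + 3)*(y)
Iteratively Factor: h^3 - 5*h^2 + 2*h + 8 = (h + 1)*(h^2 - 6*h + 8) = (h - 2)*(h + 1)*(h - 4)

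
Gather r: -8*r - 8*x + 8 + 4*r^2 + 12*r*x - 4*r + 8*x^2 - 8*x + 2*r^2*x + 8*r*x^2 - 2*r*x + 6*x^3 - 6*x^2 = r^2*(2*x + 4) + r*(8*x^2 + 10*x - 12) + 6*x^3 + 2*x^2 - 16*x + 8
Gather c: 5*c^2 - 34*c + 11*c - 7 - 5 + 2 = 5*c^2 - 23*c - 10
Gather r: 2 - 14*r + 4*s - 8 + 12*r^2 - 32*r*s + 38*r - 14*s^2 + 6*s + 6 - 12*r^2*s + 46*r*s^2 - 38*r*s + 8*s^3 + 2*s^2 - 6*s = r^2*(12 - 12*s) + r*(46*s^2 - 70*s + 24) + 8*s^3 - 12*s^2 + 4*s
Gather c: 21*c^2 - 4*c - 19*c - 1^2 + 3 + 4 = 21*c^2 - 23*c + 6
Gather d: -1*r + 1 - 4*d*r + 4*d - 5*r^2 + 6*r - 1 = d*(4 - 4*r) - 5*r^2 + 5*r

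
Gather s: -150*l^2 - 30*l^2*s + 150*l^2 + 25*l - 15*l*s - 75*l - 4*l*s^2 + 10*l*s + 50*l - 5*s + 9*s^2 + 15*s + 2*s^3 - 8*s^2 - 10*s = 2*s^3 + s^2*(1 - 4*l) + s*(-30*l^2 - 5*l)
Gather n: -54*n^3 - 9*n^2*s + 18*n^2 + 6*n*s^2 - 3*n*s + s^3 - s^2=-54*n^3 + n^2*(18 - 9*s) + n*(6*s^2 - 3*s) + s^3 - s^2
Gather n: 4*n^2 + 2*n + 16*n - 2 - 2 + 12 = 4*n^2 + 18*n + 8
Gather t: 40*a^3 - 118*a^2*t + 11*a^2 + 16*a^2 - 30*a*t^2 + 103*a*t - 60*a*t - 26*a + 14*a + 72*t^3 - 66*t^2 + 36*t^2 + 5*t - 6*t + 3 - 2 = 40*a^3 + 27*a^2 - 12*a + 72*t^3 + t^2*(-30*a - 30) + t*(-118*a^2 + 43*a - 1) + 1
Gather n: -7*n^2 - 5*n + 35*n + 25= -7*n^2 + 30*n + 25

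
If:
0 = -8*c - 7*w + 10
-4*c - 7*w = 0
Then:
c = 5/2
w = -10/7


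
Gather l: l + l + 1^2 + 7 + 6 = 2*l + 14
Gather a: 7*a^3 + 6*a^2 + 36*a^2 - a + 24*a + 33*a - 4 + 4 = 7*a^3 + 42*a^2 + 56*a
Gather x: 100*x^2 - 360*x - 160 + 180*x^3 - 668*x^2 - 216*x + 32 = 180*x^3 - 568*x^2 - 576*x - 128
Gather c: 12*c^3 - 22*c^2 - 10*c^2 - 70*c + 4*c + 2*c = 12*c^3 - 32*c^2 - 64*c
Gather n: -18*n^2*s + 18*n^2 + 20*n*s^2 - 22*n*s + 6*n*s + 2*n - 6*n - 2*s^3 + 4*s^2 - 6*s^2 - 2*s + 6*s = n^2*(18 - 18*s) + n*(20*s^2 - 16*s - 4) - 2*s^3 - 2*s^2 + 4*s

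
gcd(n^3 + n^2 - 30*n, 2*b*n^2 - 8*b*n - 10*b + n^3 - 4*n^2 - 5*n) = n - 5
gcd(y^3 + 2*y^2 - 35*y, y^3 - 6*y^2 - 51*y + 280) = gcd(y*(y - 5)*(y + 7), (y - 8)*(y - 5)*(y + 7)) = y^2 + 2*y - 35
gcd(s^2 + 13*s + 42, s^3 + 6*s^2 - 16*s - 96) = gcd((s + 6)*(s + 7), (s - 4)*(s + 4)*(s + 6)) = s + 6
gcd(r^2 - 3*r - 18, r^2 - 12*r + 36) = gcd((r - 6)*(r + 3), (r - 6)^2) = r - 6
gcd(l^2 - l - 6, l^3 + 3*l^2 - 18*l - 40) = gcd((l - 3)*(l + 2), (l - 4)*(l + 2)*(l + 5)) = l + 2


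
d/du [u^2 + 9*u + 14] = 2*u + 9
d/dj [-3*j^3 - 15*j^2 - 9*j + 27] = -9*j^2 - 30*j - 9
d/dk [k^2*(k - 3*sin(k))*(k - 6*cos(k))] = k*(k*(k - 3*sin(k))*(6*sin(k) + 1) - k*(k - 6*cos(k))*(3*cos(k) - 1) + 2*(k - 3*sin(k))*(k - 6*cos(k)))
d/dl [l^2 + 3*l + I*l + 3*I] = 2*l + 3 + I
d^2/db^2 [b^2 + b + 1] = 2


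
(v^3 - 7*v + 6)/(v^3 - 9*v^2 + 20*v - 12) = (v + 3)/(v - 6)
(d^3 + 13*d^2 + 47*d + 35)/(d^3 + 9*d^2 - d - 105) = (d + 1)/(d - 3)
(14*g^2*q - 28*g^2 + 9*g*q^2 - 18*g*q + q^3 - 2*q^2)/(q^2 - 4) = (14*g^2 + 9*g*q + q^2)/(q + 2)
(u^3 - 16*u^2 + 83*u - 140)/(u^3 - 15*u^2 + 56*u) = (u^2 - 9*u + 20)/(u*(u - 8))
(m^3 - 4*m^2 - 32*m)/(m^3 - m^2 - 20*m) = (m - 8)/(m - 5)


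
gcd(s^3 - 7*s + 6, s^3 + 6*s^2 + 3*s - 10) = s - 1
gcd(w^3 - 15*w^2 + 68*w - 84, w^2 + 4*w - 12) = w - 2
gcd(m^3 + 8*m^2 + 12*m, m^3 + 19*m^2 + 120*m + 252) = m + 6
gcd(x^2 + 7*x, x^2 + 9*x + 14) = x + 7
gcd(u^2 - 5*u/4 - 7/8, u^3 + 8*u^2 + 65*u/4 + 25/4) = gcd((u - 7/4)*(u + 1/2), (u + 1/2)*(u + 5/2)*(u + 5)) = u + 1/2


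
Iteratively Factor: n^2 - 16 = (n + 4)*(n - 4)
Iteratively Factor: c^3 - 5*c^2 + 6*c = (c - 3)*(c^2 - 2*c) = c*(c - 3)*(c - 2)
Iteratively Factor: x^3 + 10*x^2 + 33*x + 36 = (x + 4)*(x^2 + 6*x + 9) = (x + 3)*(x + 4)*(x + 3)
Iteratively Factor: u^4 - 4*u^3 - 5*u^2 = (u + 1)*(u^3 - 5*u^2) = u*(u + 1)*(u^2 - 5*u) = u*(u - 5)*(u + 1)*(u)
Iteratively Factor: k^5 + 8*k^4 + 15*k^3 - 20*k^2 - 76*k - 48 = (k + 3)*(k^4 + 5*k^3 - 20*k - 16) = (k - 2)*(k + 3)*(k^3 + 7*k^2 + 14*k + 8) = (k - 2)*(k + 2)*(k + 3)*(k^2 + 5*k + 4) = (k - 2)*(k + 2)*(k + 3)*(k + 4)*(k + 1)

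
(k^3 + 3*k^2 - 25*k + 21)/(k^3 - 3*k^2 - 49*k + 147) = (k - 1)/(k - 7)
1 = 1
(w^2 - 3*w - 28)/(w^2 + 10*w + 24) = (w - 7)/(w + 6)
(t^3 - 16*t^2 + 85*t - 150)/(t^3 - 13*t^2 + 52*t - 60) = (t - 5)/(t - 2)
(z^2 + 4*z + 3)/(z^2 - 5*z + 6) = (z^2 + 4*z + 3)/(z^2 - 5*z + 6)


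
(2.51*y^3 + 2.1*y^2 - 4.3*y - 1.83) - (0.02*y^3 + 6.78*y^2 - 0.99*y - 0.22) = 2.49*y^3 - 4.68*y^2 - 3.31*y - 1.61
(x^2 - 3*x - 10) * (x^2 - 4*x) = x^4 - 7*x^3 + 2*x^2 + 40*x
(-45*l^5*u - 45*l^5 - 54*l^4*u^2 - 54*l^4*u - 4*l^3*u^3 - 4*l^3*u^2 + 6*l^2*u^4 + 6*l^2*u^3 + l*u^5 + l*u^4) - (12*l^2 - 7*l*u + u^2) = -45*l^5*u - 45*l^5 - 54*l^4*u^2 - 54*l^4*u - 4*l^3*u^3 - 4*l^3*u^2 + 6*l^2*u^4 + 6*l^2*u^3 - 12*l^2 + l*u^5 + l*u^4 + 7*l*u - u^2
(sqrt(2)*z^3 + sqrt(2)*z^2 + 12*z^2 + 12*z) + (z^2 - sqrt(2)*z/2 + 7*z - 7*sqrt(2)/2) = sqrt(2)*z^3 + sqrt(2)*z^2 + 13*z^2 - sqrt(2)*z/2 + 19*z - 7*sqrt(2)/2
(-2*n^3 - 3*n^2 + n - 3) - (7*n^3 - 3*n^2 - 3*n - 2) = -9*n^3 + 4*n - 1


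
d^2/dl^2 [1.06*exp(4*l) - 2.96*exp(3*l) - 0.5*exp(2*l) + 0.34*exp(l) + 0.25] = (16.96*exp(3*l) - 26.64*exp(2*l) - 2.0*exp(l) + 0.34)*exp(l)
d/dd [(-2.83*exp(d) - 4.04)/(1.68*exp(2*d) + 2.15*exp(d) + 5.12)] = (4.7544*exp(2*d) + 13.5744*exp(d) - 5.8036)*exp(d)/(2.8224*exp(4*d) + 7.224*exp(3*d) + 21.8257*exp(2*d) + 22.016*exp(d) + 26.2144)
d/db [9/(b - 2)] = -9/(b - 2)^2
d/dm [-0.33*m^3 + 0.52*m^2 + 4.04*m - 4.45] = -0.99*m^2 + 1.04*m + 4.04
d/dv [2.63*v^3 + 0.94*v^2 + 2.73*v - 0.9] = 7.89*v^2 + 1.88*v + 2.73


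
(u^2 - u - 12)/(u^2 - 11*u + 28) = (u + 3)/(u - 7)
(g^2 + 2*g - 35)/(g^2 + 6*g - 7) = (g - 5)/(g - 1)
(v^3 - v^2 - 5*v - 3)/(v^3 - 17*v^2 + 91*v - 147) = (v^2 + 2*v + 1)/(v^2 - 14*v + 49)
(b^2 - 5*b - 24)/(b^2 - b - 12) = (b - 8)/(b - 4)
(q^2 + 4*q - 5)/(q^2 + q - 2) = (q + 5)/(q + 2)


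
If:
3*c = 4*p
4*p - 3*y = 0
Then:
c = y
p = 3*y/4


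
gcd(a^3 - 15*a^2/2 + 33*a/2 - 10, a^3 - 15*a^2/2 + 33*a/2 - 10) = a^3 - 15*a^2/2 + 33*a/2 - 10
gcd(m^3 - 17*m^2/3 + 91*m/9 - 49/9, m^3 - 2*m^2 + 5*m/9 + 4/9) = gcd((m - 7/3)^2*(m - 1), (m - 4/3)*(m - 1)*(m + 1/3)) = m - 1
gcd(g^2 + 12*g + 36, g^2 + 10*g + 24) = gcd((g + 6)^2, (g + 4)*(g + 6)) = g + 6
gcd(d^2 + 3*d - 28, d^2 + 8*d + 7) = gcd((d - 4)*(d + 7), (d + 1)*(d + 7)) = d + 7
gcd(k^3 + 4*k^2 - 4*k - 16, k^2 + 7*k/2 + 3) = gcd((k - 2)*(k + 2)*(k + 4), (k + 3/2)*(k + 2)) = k + 2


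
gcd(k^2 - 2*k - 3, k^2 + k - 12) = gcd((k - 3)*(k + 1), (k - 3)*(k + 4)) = k - 3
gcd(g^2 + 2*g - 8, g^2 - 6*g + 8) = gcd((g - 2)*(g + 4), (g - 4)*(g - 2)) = g - 2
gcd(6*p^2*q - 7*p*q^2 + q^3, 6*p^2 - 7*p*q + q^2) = 6*p^2 - 7*p*q + q^2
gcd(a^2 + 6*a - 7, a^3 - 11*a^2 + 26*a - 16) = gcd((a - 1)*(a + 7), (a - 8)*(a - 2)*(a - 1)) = a - 1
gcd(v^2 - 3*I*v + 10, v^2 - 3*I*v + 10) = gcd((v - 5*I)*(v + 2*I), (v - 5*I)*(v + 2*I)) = v^2 - 3*I*v + 10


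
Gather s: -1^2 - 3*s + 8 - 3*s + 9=16 - 6*s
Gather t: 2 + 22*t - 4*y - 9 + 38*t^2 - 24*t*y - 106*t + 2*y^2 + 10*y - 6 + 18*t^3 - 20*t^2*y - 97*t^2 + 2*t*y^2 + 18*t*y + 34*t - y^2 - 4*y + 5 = 18*t^3 + t^2*(-20*y - 59) + t*(2*y^2 - 6*y - 50) + y^2 + 2*y - 8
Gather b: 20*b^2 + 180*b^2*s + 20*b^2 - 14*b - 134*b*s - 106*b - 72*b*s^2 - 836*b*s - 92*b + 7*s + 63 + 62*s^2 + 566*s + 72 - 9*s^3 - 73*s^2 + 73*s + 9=b^2*(180*s + 40) + b*(-72*s^2 - 970*s - 212) - 9*s^3 - 11*s^2 + 646*s + 144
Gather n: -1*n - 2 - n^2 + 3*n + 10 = -n^2 + 2*n + 8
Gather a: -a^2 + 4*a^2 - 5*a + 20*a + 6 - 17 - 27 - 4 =3*a^2 + 15*a - 42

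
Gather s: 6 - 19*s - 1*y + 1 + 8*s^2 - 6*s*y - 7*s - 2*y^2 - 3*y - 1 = 8*s^2 + s*(-6*y - 26) - 2*y^2 - 4*y + 6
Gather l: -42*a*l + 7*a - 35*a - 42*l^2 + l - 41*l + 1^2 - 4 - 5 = -28*a - 42*l^2 + l*(-42*a - 40) - 8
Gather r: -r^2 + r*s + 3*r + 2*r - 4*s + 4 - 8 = -r^2 + r*(s + 5) - 4*s - 4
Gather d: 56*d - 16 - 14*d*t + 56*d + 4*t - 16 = d*(112 - 14*t) + 4*t - 32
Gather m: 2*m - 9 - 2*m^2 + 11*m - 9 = -2*m^2 + 13*m - 18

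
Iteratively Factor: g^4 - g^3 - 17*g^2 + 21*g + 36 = (g + 1)*(g^3 - 2*g^2 - 15*g + 36) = (g - 3)*(g + 1)*(g^2 + g - 12) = (g - 3)^2*(g + 1)*(g + 4)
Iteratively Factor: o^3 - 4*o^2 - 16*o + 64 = (o - 4)*(o^2 - 16) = (o - 4)*(o + 4)*(o - 4)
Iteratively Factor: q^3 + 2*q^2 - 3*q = (q + 3)*(q^2 - q) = (q - 1)*(q + 3)*(q)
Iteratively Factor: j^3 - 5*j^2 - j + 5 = (j - 5)*(j^2 - 1) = (j - 5)*(j + 1)*(j - 1)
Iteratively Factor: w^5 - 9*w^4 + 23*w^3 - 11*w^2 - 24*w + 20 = (w + 1)*(w^4 - 10*w^3 + 33*w^2 - 44*w + 20) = (w - 1)*(w + 1)*(w^3 - 9*w^2 + 24*w - 20) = (w - 2)*(w - 1)*(w + 1)*(w^2 - 7*w + 10) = (w - 2)^2*(w - 1)*(w + 1)*(w - 5)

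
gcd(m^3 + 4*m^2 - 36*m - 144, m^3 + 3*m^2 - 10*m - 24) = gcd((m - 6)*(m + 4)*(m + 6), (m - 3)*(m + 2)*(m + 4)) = m + 4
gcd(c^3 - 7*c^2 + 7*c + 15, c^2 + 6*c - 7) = 1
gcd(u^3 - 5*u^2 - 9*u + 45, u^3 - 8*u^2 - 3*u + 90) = u^2 - 2*u - 15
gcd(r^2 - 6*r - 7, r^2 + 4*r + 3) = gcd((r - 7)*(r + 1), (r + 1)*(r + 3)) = r + 1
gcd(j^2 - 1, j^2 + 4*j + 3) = j + 1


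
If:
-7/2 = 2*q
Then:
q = -7/4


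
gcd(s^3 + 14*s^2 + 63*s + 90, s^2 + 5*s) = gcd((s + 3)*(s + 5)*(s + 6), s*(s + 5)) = s + 5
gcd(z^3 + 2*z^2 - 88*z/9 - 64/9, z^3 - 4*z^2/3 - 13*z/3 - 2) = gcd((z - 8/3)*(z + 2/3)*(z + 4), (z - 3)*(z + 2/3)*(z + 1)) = z + 2/3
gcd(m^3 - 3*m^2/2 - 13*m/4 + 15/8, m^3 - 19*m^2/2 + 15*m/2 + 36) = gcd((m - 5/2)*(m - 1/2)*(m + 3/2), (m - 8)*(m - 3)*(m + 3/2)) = m + 3/2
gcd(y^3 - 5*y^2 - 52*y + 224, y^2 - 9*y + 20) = y - 4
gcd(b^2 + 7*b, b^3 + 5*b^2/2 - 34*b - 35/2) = b + 7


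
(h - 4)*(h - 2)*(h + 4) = h^3 - 2*h^2 - 16*h + 32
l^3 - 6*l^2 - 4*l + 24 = (l - 6)*(l - 2)*(l + 2)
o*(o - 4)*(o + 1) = o^3 - 3*o^2 - 4*o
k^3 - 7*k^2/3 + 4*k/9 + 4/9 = (k - 2)*(k - 2/3)*(k + 1/3)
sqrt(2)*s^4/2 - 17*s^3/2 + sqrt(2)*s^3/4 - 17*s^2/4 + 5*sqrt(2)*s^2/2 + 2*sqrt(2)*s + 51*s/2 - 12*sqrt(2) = (s - 3/2)*(s - 8*sqrt(2))*(s - sqrt(2)/2)*(sqrt(2)*s/2 + sqrt(2))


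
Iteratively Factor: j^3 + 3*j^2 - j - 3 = (j + 1)*(j^2 + 2*j - 3) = (j - 1)*(j + 1)*(j + 3)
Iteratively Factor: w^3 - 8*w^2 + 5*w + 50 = (w - 5)*(w^2 - 3*w - 10) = (w - 5)*(w + 2)*(w - 5)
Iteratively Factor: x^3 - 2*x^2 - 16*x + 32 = (x - 4)*(x^2 + 2*x - 8) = (x - 4)*(x - 2)*(x + 4)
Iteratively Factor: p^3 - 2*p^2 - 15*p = (p + 3)*(p^2 - 5*p) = (p - 5)*(p + 3)*(p)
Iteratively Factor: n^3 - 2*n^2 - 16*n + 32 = (n - 4)*(n^2 + 2*n - 8) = (n - 4)*(n + 4)*(n - 2)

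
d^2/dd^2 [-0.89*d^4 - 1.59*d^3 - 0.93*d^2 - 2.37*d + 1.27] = -10.68*d^2 - 9.54*d - 1.86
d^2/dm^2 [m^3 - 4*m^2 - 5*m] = 6*m - 8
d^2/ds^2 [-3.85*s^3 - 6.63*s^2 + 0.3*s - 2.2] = -23.1*s - 13.26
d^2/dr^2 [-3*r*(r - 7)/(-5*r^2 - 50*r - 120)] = 6*(-17*r^3 - 72*r^2 + 504*r + 2256)/(5*(r^6 + 30*r^5 + 372*r^4 + 2440*r^3 + 8928*r^2 + 17280*r + 13824))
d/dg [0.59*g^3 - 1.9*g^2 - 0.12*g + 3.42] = 1.77*g^2 - 3.8*g - 0.12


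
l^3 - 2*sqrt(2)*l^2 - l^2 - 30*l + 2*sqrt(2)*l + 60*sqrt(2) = (l - 6)*(l + 5)*(l - 2*sqrt(2))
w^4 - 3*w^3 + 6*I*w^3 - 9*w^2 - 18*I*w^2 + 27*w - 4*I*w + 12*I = (w - 3)*(w + I)^2*(w + 4*I)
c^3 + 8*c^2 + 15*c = c*(c + 3)*(c + 5)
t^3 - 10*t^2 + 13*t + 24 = (t - 8)*(t - 3)*(t + 1)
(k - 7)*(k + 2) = k^2 - 5*k - 14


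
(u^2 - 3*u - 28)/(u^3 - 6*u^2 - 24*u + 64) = (u - 7)/(u^2 - 10*u + 16)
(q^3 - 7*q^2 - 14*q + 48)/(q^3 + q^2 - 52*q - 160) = (q^2 + q - 6)/(q^2 + 9*q + 20)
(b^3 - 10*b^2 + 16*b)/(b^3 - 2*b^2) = (b - 8)/b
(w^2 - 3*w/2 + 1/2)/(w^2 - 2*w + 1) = (w - 1/2)/(w - 1)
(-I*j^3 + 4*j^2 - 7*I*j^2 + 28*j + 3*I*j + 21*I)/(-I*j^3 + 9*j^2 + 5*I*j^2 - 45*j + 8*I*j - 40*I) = (j^2 + j*(7 + 3*I) + 21*I)/(j^2 + j*(-5 + 8*I) - 40*I)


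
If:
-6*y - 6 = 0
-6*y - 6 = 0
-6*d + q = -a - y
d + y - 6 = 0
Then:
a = 43 - q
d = 7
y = -1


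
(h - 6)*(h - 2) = h^2 - 8*h + 12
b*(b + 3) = b^2 + 3*b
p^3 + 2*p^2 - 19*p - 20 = (p - 4)*(p + 1)*(p + 5)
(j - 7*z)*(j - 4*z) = j^2 - 11*j*z + 28*z^2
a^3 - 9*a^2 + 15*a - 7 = (a - 7)*(a - 1)^2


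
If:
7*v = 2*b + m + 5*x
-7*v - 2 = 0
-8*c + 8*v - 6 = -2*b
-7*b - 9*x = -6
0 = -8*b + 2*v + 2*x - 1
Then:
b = -15/602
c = -2509/2408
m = -3239/602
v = -2/7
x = 59/86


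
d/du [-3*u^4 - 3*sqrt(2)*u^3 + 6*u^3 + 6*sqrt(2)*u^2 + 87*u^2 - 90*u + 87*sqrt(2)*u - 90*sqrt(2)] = -12*u^3 - 9*sqrt(2)*u^2 + 18*u^2 + 12*sqrt(2)*u + 174*u - 90 + 87*sqrt(2)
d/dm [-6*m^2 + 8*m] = 8 - 12*m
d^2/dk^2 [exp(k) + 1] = exp(k)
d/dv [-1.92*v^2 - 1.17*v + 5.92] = -3.84*v - 1.17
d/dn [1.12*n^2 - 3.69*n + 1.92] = 2.24*n - 3.69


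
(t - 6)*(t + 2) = t^2 - 4*t - 12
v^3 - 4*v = v*(v - 2)*(v + 2)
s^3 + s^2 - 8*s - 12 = (s - 3)*(s + 2)^2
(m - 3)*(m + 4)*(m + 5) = m^3 + 6*m^2 - 7*m - 60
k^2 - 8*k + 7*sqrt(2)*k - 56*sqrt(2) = (k - 8)*(k + 7*sqrt(2))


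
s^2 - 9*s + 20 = (s - 5)*(s - 4)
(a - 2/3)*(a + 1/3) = a^2 - a/3 - 2/9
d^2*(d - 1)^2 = d^4 - 2*d^3 + d^2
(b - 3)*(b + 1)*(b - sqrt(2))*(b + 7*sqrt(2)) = b^4 - 2*b^3 + 6*sqrt(2)*b^3 - 17*b^2 - 12*sqrt(2)*b^2 - 18*sqrt(2)*b + 28*b + 42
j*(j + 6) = j^2 + 6*j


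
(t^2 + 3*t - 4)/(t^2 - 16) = (t - 1)/(t - 4)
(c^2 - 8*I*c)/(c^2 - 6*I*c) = (c - 8*I)/(c - 6*I)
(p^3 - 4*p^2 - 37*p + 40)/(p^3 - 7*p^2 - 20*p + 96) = (p^2 + 4*p - 5)/(p^2 + p - 12)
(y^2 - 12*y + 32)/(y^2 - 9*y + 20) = (y - 8)/(y - 5)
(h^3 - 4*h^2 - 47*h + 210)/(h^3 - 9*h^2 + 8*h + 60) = (h + 7)/(h + 2)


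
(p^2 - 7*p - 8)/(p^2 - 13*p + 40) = (p + 1)/(p - 5)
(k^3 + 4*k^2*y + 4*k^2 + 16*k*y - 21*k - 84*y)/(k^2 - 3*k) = k + 4*y + 7 + 28*y/k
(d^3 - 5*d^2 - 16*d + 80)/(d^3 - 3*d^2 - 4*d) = (d^2 - d - 20)/(d*(d + 1))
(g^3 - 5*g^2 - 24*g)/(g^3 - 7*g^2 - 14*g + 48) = g/(g - 2)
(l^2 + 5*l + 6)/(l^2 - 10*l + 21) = (l^2 + 5*l + 6)/(l^2 - 10*l + 21)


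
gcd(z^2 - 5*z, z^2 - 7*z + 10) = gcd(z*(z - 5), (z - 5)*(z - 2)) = z - 5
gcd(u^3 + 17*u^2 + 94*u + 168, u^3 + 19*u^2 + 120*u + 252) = u^2 + 13*u + 42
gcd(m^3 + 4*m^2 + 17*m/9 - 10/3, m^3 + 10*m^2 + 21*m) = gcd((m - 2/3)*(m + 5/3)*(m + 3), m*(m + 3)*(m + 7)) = m + 3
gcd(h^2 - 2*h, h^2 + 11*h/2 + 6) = 1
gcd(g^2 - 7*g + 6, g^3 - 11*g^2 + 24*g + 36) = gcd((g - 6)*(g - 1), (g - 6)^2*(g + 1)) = g - 6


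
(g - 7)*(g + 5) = g^2 - 2*g - 35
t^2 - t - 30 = (t - 6)*(t + 5)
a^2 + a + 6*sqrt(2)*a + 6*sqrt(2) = (a + 1)*(a + 6*sqrt(2))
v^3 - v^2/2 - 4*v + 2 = (v - 2)*(v - 1/2)*(v + 2)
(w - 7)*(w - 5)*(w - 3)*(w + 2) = w^4 - 13*w^3 + 41*w^2 + 37*w - 210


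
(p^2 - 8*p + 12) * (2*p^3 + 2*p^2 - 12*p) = 2*p^5 - 14*p^4 - 4*p^3 + 120*p^2 - 144*p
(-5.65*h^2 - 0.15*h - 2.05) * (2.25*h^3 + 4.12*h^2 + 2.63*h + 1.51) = -12.7125*h^5 - 23.6155*h^4 - 20.09*h^3 - 17.372*h^2 - 5.618*h - 3.0955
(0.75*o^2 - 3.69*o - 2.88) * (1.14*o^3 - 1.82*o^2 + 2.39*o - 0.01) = 0.855*o^5 - 5.5716*o^4 + 5.2251*o^3 - 3.585*o^2 - 6.8463*o + 0.0288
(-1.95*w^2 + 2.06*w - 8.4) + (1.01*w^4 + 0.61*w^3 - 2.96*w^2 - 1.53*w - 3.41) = 1.01*w^4 + 0.61*w^3 - 4.91*w^2 + 0.53*w - 11.81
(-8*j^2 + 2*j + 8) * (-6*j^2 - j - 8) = 48*j^4 - 4*j^3 + 14*j^2 - 24*j - 64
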